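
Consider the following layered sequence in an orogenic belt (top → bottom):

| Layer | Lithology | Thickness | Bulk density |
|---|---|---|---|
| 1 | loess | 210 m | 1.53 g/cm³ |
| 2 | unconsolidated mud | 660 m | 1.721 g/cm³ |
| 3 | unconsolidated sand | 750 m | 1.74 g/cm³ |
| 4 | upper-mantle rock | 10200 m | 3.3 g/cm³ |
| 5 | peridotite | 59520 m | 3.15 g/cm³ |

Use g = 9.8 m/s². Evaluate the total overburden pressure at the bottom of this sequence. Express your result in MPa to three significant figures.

2190 MPa

loess: 1530 kg/m³ × 9.8 m/s² × 210 m = 3.149×10^6 Pa = 3.149 MPa
unconsolidated mud: 1721 kg/m³ × 9.8 m/s² × 660 m = 1.113×10^7 Pa = 11.13 MPa
unconsolidated sand: 1740 kg/m³ × 9.8 m/s² × 750 m = 1.279×10^7 Pa = 12.79 MPa
upper-mantle rock: 3300 kg/m³ × 9.8 m/s² × 10200 m = 3.299×10^8 Pa = 329.9 MPa
peridotite: 3150 kg/m³ × 9.8 m/s² × 59520 m = 1.837×10^9 Pa = 1837 MPa
Total = 3.149 + 11.13 + 12.79 + 329.9 + 1837 = 2194.3 MPa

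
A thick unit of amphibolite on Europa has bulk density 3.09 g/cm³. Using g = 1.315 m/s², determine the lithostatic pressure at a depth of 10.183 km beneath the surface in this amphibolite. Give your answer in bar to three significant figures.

amphibolite: 3090 kg/m³ × 1.315 m/s² × 10183 m = 4.138×10^7 Pa = 413.8 bar

414 bar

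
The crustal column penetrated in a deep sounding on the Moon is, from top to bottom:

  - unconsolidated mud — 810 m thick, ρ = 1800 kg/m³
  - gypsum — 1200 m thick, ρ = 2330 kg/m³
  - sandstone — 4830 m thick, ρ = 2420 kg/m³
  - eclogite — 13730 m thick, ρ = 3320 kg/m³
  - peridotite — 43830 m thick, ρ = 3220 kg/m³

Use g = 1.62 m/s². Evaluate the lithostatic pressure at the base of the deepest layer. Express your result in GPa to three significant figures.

0.328 GPa

unconsolidated mud: 1800 kg/m³ × 1.62 m/s² × 810 m = 2.362×10^6 Pa = 2.362×10^-3 GPa
gypsum: 2330 kg/m³ × 1.62 m/s² × 1200 m = 4.530×10^6 Pa = 4.530×10^-3 GPa
sandstone: 2420 kg/m³ × 1.62 m/s² × 4830 m = 1.894×10^7 Pa = 0.01894 GPa
eclogite: 3320 kg/m³ × 1.62 m/s² × 13730 m = 7.385×10^7 Pa = 0.07385 GPa
peridotite: 3220 kg/m³ × 1.62 m/s² × 43830 m = 2.286×10^8 Pa = 0.2286 GPa
Total = 2.362×10^-3 + 4.530×10^-3 + 0.01894 + 0.07385 + 0.2286 = 0.32831 GPa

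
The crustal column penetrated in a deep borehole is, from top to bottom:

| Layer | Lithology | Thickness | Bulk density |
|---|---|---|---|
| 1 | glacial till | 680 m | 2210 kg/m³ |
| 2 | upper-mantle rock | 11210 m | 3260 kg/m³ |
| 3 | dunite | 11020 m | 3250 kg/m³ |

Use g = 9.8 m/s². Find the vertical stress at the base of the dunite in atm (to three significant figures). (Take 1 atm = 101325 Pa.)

glacial till: 2210 kg/m³ × 9.8 m/s² × 680 m = 1.473×10^7 Pa = 145.3 atm
upper-mantle rock: 3260 kg/m³ × 9.8 m/s² × 11210 m = 3.581×10^8 Pa = 3535 atm
dunite: 3250 kg/m³ × 9.8 m/s² × 11020 m = 3.510×10^8 Pa = 3464 atm
Total = 145.3 + 3535 + 3464 = 7143.9 atm

7140 atm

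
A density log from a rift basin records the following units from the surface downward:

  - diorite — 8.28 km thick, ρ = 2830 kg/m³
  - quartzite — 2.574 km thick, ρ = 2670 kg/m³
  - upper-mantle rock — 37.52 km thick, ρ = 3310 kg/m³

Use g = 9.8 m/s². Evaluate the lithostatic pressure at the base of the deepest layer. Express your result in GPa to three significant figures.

1.51 GPa

diorite: 2830 kg/m³ × 9.8 m/s² × 8280 m = 2.296×10^8 Pa = 0.2296 GPa
quartzite: 2670 kg/m³ × 9.8 m/s² × 2574 m = 6.735×10^7 Pa = 0.06735 GPa
upper-mantle rock: 3310 kg/m³ × 9.8 m/s² × 37520 m = 1.217×10^9 Pa = 1.217 GPa
Total = 0.2296 + 0.06735 + 1.217 = 1.5141 GPa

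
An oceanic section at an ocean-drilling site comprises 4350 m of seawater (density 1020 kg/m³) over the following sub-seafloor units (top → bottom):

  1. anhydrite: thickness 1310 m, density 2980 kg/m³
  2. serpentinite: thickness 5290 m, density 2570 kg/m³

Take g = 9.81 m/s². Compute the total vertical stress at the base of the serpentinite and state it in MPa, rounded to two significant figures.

220 MPa

seawater: 1020 kg/m³ × 9.81 m/s² × 4350 m = 4.353×10^7 Pa = 43.53 MPa
anhydrite: 2980 kg/m³ × 9.81 m/s² × 1310 m = 3.830×10^7 Pa = 38.30 MPa
serpentinite: 2570 kg/m³ × 9.81 m/s² × 5290 m = 1.334×10^8 Pa = 133.4 MPa
Total = 43.53 + 38.30 + 133.4 = 215.19 MPa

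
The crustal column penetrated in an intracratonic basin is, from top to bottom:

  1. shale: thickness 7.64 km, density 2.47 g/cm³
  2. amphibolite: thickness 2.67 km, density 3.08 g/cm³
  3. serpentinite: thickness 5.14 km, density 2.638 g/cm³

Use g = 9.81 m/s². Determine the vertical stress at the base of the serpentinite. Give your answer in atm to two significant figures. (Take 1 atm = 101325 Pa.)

3900 atm

shale: 2470 kg/m³ × 9.81 m/s² × 7640 m = 1.851×10^8 Pa = 1827 atm
amphibolite: 3080 kg/m³ × 9.81 m/s² × 2670 m = 8.067×10^7 Pa = 796.2 atm
serpentinite: 2638 kg/m³ × 9.81 m/s² × 5140 m = 1.330×10^8 Pa = 1313 atm
Total = 1827 + 796.2 + 1313 = 3936.0 atm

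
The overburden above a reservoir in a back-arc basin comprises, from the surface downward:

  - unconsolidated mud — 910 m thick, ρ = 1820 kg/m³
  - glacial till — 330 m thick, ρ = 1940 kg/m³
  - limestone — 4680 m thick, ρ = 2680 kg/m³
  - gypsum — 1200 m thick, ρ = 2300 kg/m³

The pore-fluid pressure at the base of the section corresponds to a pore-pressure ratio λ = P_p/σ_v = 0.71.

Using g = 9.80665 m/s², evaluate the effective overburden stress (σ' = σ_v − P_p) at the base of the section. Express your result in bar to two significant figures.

500 bar

Overburden (lithostatic) stress σ_v:
unconsolidated mud: 1820 kg/m³ × 9.80665 m/s² × 910 m = 1.624×10^7 Pa = 16.24 MPa
glacial till: 1940 kg/m³ × 9.80665 m/s² × 330 m = 6.278×10^6 Pa = 6.278 MPa
limestone: 2680 kg/m³ × 9.80665 m/s² × 4680 m = 1.230×10^8 Pa = 123.0 MPa
gypsum: 2300 kg/m³ × 9.80665 m/s² × 1200 m = 2.707×10^7 Pa = 27.07 MPa
Total = 16.24 + 6.278 + 123.0 + 27.07 = 172.59 MPa
Pore pressure P_p = λ·σ_v = 0.71 × 172.6 MPa = 122.5 MPa
Effective stress σ' = σ_v − P_p = 172.6 − 122.5 = 50.050 MPa = 500.50 bar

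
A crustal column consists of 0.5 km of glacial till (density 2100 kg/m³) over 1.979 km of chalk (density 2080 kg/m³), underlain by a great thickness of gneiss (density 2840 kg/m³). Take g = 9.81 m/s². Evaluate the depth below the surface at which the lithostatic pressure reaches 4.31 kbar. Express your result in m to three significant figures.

Pressure at base of upper layers: 2100×9.81×500 + 2080×9.81×1979 = 5.068×10^7 Pa = 0.5068 kbar
Remaining pressure to be supplied by gneiss: 4.310×10^8 − 5.068×10^7 = 3.803×10^8 Pa
Additional depth in gneiss = 3.803×10^8 Pa / (2840 kg/m³ × 9.81 m/s²) = 13651 m
Total depth = 2479 m + 13651 m = 16130 m

16100 m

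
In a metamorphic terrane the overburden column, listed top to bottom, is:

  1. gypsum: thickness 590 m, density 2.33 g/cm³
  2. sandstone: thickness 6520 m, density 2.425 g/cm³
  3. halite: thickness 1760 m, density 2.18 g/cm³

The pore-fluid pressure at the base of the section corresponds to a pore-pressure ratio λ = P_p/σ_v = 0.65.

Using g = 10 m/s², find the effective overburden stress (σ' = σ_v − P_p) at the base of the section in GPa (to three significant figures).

0.0736 GPa

Overburden (lithostatic) stress σ_v:
gypsum: 2330 kg/m³ × 10 m/s² × 590 m = 1.375×10^7 Pa = 13.75 MPa
sandstone: 2425 kg/m³ × 10 m/s² × 6520 m = 1.581×10^8 Pa = 158.1 MPa
halite: 2180 kg/m³ × 10 m/s² × 1760 m = 3.837×10^7 Pa = 38.37 MPa
Total = 13.75 + 158.1 + 38.37 = 210.23 MPa
Pore pressure P_p = λ·σ_v = 0.65 × 210.2 MPa = 136.6 MPa
Effective stress σ' = σ_v − P_p = 210.2 − 136.6 = 73.579 MPa = 0.073579 GPa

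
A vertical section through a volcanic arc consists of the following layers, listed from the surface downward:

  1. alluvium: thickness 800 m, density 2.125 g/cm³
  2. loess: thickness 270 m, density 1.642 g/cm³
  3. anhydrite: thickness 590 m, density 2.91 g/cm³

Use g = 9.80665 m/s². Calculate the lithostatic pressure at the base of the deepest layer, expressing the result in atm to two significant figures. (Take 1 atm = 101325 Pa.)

alluvium: 2125 kg/m³ × 9.80665 m/s² × 800 m = 1.667×10^7 Pa = 164.5 atm
loess: 1642 kg/m³ × 9.80665 m/s² × 270 m = 4.348×10^6 Pa = 42.91 atm
anhydrite: 2910 kg/m³ × 9.80665 m/s² × 590 m = 1.684×10^7 Pa = 166.2 atm
Total = 164.5 + 42.91 + 166.2 = 373.61 atm

370 atm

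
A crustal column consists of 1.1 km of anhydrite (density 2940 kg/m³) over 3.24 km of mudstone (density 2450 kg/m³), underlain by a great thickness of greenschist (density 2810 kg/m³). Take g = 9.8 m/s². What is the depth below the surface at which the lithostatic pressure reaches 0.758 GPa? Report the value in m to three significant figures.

27900 m

Pressure at base of upper layers: 2940×9.8×1100 + 2450×9.8×3240 = 1.095×10^8 Pa = 0.1095 GPa
Remaining pressure to be supplied by greenschist: 7.580×10^8 − 1.095×10^8 = 6.485×10^8 Pa
Additional depth in greenschist = 6.485×10^8 Pa / (2810 kg/m³ × 9.8 m/s²) = 23550 m
Total depth = 4340 m + 23550 m = 27890 m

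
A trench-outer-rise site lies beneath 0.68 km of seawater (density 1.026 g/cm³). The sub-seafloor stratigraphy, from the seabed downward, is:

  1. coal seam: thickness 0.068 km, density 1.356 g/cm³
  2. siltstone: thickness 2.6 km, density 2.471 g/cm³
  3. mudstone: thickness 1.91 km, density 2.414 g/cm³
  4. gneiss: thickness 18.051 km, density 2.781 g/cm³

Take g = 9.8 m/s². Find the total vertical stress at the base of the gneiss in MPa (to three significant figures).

608 MPa

seawater: 1026 kg/m³ × 9.8 m/s² × 680 m = 6.837×10^6 Pa = 6.837 MPa
coal seam: 1356 kg/m³ × 9.8 m/s² × 68 m = 9.036×10^5 Pa = 0.9036 MPa
siltstone: 2471 kg/m³ × 9.8 m/s² × 2600 m = 6.296×10^7 Pa = 62.96 MPa
mudstone: 2414 kg/m³ × 9.8 m/s² × 1910 m = 4.519×10^7 Pa = 45.19 MPa
gneiss: 2781 kg/m³ × 9.8 m/s² × 18051 m = 4.920×10^8 Pa = 492.0 MPa
Total = 6.837 + 0.9036 + 62.96 + 45.19 + 492.0 = 607.85 MPa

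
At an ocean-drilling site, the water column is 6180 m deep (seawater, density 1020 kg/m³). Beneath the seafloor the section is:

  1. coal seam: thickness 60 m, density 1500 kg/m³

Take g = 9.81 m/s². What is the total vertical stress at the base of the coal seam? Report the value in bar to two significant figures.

seawater: 1020 kg/m³ × 9.81 m/s² × 6180 m = 6.184×10^7 Pa = 618.4 bar
coal seam: 1500 kg/m³ × 9.81 m/s² × 60 m = 8.829×10^5 Pa = 8.829 bar
Total = 618.4 + 8.829 = 627.21 bar

630 bar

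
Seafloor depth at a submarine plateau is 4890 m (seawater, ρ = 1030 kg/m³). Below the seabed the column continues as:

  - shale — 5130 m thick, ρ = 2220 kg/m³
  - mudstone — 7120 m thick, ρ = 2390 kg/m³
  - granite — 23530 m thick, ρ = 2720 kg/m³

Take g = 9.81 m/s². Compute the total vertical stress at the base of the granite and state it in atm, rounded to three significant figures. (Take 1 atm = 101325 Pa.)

9430 atm

seawater: 1030 kg/m³ × 9.81 m/s² × 4890 m = 4.941×10^7 Pa = 487.6 atm
shale: 2220 kg/m³ × 9.81 m/s² × 5130 m = 1.117×10^8 Pa = 1103 atm
mudstone: 2390 kg/m³ × 9.81 m/s² × 7120 m = 1.669×10^8 Pa = 1648 atm
granite: 2720 kg/m³ × 9.81 m/s² × 23530 m = 6.279×10^8 Pa = 6196 atm
Total = 487.6 + 1103 + 1648 + 6196 = 9434.2 atm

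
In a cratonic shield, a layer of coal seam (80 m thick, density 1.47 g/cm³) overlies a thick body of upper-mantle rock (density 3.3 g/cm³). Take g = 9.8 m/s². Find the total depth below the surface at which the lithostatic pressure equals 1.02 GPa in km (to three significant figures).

Pressure at base of upper layers: 1470×9.8×80 = 1.152×10^6 Pa = 1.152×10^-3 GPa
Remaining pressure to be supplied by upper-mantle rock: 1.020×10^9 − 1.152×10^6 = 1.019×10^9 Pa
Additional depth in upper-mantle rock = 1.019×10^9 Pa / (3300 kg/m³ × 9.8 m/s²) = 31504 m
Total depth = 80 m + 31504 m = 31584 m
= 31.584 km

31.6 km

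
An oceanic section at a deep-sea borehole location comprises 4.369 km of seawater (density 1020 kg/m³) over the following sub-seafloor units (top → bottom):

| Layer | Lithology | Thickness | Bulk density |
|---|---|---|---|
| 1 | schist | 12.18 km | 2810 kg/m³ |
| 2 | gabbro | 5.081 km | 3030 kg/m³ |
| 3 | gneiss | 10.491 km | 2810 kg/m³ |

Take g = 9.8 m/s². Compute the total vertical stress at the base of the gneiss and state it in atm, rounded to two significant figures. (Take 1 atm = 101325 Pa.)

8100 atm

seawater: 1020 kg/m³ × 9.8 m/s² × 4369 m = 4.367×10^7 Pa = 431.0 atm
schist: 2810 kg/m³ × 9.8 m/s² × 12180 m = 3.354×10^8 Pa = 3310 atm
gabbro: 3030 kg/m³ × 9.8 m/s² × 5081 m = 1.509×10^8 Pa = 1489 atm
gneiss: 2810 kg/m³ × 9.8 m/s² × 10491 m = 2.889×10^8 Pa = 2851 atm
Total = 431.0 + 3310 + 1489 + 2851 = 8081.5 atm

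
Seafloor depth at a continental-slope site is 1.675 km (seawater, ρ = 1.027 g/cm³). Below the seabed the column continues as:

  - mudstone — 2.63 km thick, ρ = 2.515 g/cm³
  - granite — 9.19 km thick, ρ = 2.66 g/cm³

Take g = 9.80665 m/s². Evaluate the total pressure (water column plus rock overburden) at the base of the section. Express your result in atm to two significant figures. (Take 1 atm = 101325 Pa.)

seawater: 1027 kg/m³ × 9.80665 m/s² × 1675 m = 1.687×10^7 Pa = 166.5 atm
mudstone: 2515 kg/m³ × 9.80665 m/s² × 2630 m = 6.487×10^7 Pa = 640.2 atm
granite: 2660 kg/m³ × 9.80665 m/s² × 9190 m = 2.397×10^8 Pa = 2366 atm
Total = 166.5 + 640.2 + 2366 = 3172.6 atm

3200 atm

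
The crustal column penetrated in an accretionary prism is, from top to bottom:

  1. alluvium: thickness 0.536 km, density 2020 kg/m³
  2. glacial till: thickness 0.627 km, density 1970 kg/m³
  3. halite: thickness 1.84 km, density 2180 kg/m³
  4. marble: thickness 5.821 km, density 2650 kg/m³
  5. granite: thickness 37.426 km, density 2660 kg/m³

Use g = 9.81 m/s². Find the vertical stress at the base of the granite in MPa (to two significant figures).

alluvium: 2020 kg/m³ × 9.81 m/s² × 536 m = 1.062×10^7 Pa = 10.62 MPa
glacial till: 1970 kg/m³ × 9.81 m/s² × 627 m = 1.212×10^7 Pa = 12.12 MPa
halite: 2180 kg/m³ × 9.81 m/s² × 1840 m = 3.935×10^7 Pa = 39.35 MPa
marble: 2650 kg/m³ × 9.81 m/s² × 5821 m = 1.513×10^8 Pa = 151.3 MPa
granite: 2660 kg/m³ × 9.81 m/s² × 37426 m = 9.766×10^8 Pa = 976.6 MPa
Total = 10.62 + 12.12 + 39.35 + 151.3 + 976.6 = 1190.0 MPa

1200 MPa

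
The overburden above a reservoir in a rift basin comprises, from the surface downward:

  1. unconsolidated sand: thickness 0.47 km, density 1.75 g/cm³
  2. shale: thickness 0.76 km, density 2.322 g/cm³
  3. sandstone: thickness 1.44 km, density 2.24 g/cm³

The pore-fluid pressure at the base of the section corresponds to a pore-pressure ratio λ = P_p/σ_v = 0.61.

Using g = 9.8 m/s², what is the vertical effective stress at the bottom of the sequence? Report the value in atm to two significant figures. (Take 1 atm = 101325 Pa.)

Overburden (lithostatic) stress σ_v:
unconsolidated sand: 1750 kg/m³ × 9.8 m/s² × 470 m = 8.060×10^6 Pa = 8.060 MPa
shale: 2322 kg/m³ × 9.8 m/s² × 760 m = 1.729×10^7 Pa = 17.29 MPa
sandstone: 2240 kg/m³ × 9.8 m/s² × 1440 m = 3.161×10^7 Pa = 31.61 MPa
Total = 8.060 + 17.29 + 31.61 = 56.966 MPa
Pore pressure P_p = λ·σ_v = 0.61 × 56.97 MPa = 34.75 MPa
Effective stress σ' = σ_v − P_p = 56.97 − 34.75 = 22.217 MPa = 219.26 atm

220 atm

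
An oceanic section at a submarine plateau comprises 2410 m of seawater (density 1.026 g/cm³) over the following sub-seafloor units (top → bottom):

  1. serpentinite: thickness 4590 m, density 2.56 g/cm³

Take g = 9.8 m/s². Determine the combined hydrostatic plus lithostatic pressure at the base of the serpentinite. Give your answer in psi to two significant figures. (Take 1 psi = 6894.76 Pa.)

20000 psi

seawater: 1026 kg/m³ × 9.8 m/s² × 2410 m = 2.423×10^7 Pa = 3515 psi
serpentinite: 2560 kg/m³ × 9.8 m/s² × 4590 m = 1.152×10^8 Pa = 16702 psi
Total = 3515 + 16702 = 20216 psi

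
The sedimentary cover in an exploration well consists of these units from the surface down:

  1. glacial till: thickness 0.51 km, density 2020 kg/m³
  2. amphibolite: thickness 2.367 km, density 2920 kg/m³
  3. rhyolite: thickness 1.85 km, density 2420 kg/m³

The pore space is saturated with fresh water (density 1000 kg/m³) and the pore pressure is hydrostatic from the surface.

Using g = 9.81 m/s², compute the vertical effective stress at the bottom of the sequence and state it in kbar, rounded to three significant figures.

Overburden (lithostatic) stress σ_v:
glacial till: 2020 kg/m³ × 9.81 m/s² × 510 m = 1.011×10^7 Pa = 10.11 MPa
amphibolite: 2920 kg/m³ × 9.81 m/s² × 2367 m = 6.780×10^7 Pa = 67.80 MPa
rhyolite: 2420 kg/m³ × 9.81 m/s² × 1850 m = 4.392×10^7 Pa = 43.92 MPa
Total = 10.11 + 67.80 + 43.92 = 121.83 MPa
Pore pressure P_p = 1000 kg/m³ × 9.81 m/s² × 4727 m = 4.637×10^7 Pa = 46.37 MPa
Effective stress σ' = σ_v − P_p = 121.8 − 46.37 = 75.457 MPa = 0.75457 kbar

0.755 kbar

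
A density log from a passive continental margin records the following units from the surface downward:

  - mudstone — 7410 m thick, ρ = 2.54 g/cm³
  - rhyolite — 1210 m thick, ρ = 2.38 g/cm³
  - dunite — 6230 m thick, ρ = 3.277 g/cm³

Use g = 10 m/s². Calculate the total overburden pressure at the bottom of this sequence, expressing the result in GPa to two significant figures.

0.42 GPa

mudstone: 2540 kg/m³ × 10 m/s² × 7410 m = 1.882×10^8 Pa = 0.1882 GPa
rhyolite: 2380 kg/m³ × 10 m/s² × 1210 m = 2.880×10^7 Pa = 0.02880 GPa
dunite: 3277 kg/m³ × 10 m/s² × 6230 m = 2.042×10^8 Pa = 0.2042 GPa
Total = 0.1882 + 0.02880 + 0.2042 = 0.42117 GPa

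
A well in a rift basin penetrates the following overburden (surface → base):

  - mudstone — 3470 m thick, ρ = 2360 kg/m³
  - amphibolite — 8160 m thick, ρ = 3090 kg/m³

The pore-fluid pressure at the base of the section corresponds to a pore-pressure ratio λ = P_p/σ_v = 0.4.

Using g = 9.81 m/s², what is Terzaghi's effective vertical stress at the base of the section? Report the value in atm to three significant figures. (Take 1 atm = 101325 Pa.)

1940 atm

Overburden (lithostatic) stress σ_v:
mudstone: 2360 kg/m³ × 9.81 m/s² × 3470 m = 8.034×10^7 Pa = 80.34 MPa
amphibolite: 3090 kg/m³ × 9.81 m/s² × 8160 m = 2.474×10^8 Pa = 247.4 MPa
Total = 80.34 + 247.4 = 327.69 MPa
Pore pressure P_p = λ·σ_v = 0.4 × 327.7 MPa = 131.1 MPa
Effective stress σ' = σ_v − P_p = 327.7 − 131.1 = 196.61 MPa = 1940.4 atm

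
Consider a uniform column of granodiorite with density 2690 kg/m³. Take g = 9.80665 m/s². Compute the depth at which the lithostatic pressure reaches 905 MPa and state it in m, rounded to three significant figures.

h = P/(ρg) = 905 MPa / (2690 kg/m³ × 9.80665 m/s²) = 9.050×10^8 Pa / 26380 Pa/m = 34306 m

34300 m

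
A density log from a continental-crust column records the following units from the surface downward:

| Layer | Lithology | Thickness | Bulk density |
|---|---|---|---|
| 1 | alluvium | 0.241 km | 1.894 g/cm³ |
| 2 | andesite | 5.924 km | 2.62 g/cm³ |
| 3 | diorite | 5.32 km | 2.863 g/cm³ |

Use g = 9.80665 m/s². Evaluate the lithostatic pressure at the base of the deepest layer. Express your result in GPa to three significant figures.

alluvium: 1894 kg/m³ × 9.80665 m/s² × 241 m = 4.476×10^6 Pa = 4.476×10^-3 GPa
andesite: 2620 kg/m³ × 9.80665 m/s² × 5924 m = 1.522×10^8 Pa = 0.1522 GPa
diorite: 2863 kg/m³ × 9.80665 m/s² × 5320 m = 1.494×10^8 Pa = 0.1494 GPa
Total = 4.476×10^-3 + 0.1522 + 0.1494 = 0.30605 GPa

0.306 GPa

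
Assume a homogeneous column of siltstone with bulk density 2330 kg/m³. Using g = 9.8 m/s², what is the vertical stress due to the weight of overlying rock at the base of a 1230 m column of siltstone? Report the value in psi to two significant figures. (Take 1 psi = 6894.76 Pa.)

siltstone: 2330 kg/m³ × 9.8 m/s² × 1230 m = 2.809×10^7 Pa = 4074 psi

4100 psi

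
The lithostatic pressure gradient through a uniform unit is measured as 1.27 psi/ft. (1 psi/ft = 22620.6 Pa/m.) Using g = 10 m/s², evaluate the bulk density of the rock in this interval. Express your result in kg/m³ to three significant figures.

2870 kg/m³

ρ = (dP/dz)/g = 1.27 psi/ft / 10 m/s² = 28728 Pa/m / 10 m/s² = 2872.8 kg/m³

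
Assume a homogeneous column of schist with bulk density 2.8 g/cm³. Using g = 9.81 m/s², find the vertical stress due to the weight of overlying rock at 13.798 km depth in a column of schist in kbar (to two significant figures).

3.8 kbar

schist: 2800 kg/m³ × 9.81 m/s² × 13798 m = 3.790×10^8 Pa = 3.790 kbar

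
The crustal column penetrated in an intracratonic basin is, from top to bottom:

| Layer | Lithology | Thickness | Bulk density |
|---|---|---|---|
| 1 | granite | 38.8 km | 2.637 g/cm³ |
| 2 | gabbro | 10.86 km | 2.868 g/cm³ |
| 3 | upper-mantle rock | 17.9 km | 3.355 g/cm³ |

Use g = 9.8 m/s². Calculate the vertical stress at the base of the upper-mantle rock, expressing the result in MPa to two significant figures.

granite: 2637 kg/m³ × 9.8 m/s² × 38800 m = 1.003×10^9 Pa = 1003 MPa
gabbro: 2868 kg/m³ × 9.8 m/s² × 10860 m = 3.052×10^8 Pa = 305.2 MPa
upper-mantle rock: 3355 kg/m³ × 9.8 m/s² × 17900 m = 5.885×10^8 Pa = 588.5 MPa
Total = 1003 + 305.2 + 588.5 = 1896.5 MPa

1900 MPa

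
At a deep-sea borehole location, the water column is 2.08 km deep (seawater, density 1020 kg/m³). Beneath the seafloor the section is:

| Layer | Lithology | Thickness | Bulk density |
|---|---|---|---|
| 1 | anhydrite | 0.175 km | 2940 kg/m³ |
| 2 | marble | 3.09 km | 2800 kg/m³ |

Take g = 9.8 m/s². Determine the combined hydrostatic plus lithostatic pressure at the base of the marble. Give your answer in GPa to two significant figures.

0.11 GPa

seawater: 1020 kg/m³ × 9.8 m/s² × 2080 m = 2.079×10^7 Pa = 0.02079 GPa
anhydrite: 2940 kg/m³ × 9.8 m/s² × 175 m = 5.042×10^6 Pa = 5.042×10^-3 GPa
marble: 2800 kg/m³ × 9.8 m/s² × 3090 m = 8.479×10^7 Pa = 0.08479 GPa
Total = 0.02079 + 5.042×10^-3 + 0.08479 = 0.11062 GPa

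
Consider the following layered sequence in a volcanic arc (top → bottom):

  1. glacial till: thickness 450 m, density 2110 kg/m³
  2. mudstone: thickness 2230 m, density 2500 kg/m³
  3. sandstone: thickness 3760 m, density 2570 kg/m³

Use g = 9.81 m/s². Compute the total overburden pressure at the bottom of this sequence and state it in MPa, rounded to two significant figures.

160 MPa

glacial till: 2110 kg/m³ × 9.81 m/s² × 450 m = 9.315×10^6 Pa = 9.315 MPa
mudstone: 2500 kg/m³ × 9.81 m/s² × 2230 m = 5.469×10^7 Pa = 54.69 MPa
sandstone: 2570 kg/m³ × 9.81 m/s² × 3760 m = 9.480×10^7 Pa = 94.80 MPa
Total = 9.315 + 54.69 + 94.80 = 158.80 MPa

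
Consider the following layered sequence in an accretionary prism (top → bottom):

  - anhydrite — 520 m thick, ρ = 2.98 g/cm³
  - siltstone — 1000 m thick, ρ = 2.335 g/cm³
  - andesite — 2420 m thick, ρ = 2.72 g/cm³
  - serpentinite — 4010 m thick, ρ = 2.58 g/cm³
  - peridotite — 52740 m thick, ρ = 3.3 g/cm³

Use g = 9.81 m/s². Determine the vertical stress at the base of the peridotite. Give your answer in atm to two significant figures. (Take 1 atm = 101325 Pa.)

anhydrite: 2980 kg/m³ × 9.81 m/s² × 520 m = 1.520×10^7 Pa = 150.0 atm
siltstone: 2335 kg/m³ × 9.81 m/s² × 1000 m = 2.291×10^7 Pa = 226.1 atm
andesite: 2720 kg/m³ × 9.81 m/s² × 2420 m = 6.457×10^7 Pa = 637.3 atm
serpentinite: 2580 kg/m³ × 9.81 m/s² × 4010 m = 1.015×10^8 Pa = 1002 atm
peridotite: 3300 kg/m³ × 9.81 m/s² × 52740 m = 1.707×10^9 Pa = 16850 atm
Total = 150.0 + 226.1 + 637.3 + 1002 + 16850 = 18865 atm

19000 atm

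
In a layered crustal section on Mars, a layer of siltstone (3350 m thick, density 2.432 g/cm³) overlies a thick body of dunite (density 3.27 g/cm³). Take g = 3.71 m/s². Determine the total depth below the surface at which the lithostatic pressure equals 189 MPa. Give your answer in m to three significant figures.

Pressure at base of upper layers: 2432×3.71×3350 = 3.023×10^7 Pa = 30.23 MPa
Remaining pressure to be supplied by dunite: 1.890×10^8 − 3.023×10^7 = 1.588×10^8 Pa
Additional depth in dunite = 1.588×10^8 Pa / (3270 kg/m³ × 3.71 m/s²) = 13088 m
Total depth = 3350 m + 13088 m = 16438 m

16400 m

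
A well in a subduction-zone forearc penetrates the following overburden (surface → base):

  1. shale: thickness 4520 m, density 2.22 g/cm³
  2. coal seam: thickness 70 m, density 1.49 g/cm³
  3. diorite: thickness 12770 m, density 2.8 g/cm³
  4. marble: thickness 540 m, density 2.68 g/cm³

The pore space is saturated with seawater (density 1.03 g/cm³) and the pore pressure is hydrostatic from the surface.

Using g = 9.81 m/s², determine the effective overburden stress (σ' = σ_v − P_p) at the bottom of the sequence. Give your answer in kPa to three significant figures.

284000 kPa

Overburden (lithostatic) stress σ_v:
shale: 2220 kg/m³ × 9.81 m/s² × 4520 m = 9.844×10^7 Pa = 98.44 MPa
coal seam: 1490 kg/m³ × 9.81 m/s² × 70 m = 1.023×10^6 Pa = 1.023 MPa
diorite: 2800 kg/m³ × 9.81 m/s² × 12770 m = 3.508×10^8 Pa = 350.8 MPa
marble: 2680 kg/m³ × 9.81 m/s² × 540 m = 1.420×10^7 Pa = 14.20 MPa
Total = 98.44 + 1.023 + 350.8 + 14.20 = 464.42 MPa
Pore pressure P_p = 1030 kg/m³ × 9.81 m/s² × 17900 m = 1.809×10^8 Pa = 180.9 MPa
Effective stress σ' = σ_v − P_p = 464.4 − 180.9 = 283.56 MPa = 2.8356×10^5 kPa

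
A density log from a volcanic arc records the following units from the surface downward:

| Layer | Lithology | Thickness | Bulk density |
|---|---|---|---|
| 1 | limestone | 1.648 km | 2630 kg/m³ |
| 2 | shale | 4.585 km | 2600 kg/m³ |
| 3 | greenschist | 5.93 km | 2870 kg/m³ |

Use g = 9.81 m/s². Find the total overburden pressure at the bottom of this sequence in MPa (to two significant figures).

limestone: 2630 kg/m³ × 9.81 m/s² × 1648 m = 4.252×10^7 Pa = 42.52 MPa
shale: 2600 kg/m³ × 9.81 m/s² × 4585 m = 1.169×10^8 Pa = 116.9 MPa
greenschist: 2870 kg/m³ × 9.81 m/s² × 5930 m = 1.670×10^8 Pa = 167.0 MPa
Total = 42.52 + 116.9 + 167.0 = 326.42 MPa

330 MPa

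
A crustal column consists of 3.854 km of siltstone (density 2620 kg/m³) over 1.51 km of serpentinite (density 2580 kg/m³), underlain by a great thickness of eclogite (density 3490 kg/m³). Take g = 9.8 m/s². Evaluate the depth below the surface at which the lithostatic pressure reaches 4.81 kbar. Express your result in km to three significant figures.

15.4 km

Pressure at base of upper layers: 2620×9.8×3854 + 2580×9.8×1510 = 1.371×10^8 Pa = 1.371 kbar
Remaining pressure to be supplied by eclogite: 4.810×10^8 − 1.371×10^8 = 3.439×10^8 Pa
Additional depth in eclogite = 3.439×10^8 Pa / (3490 kg/m³ × 9.8 m/s²) = 10054 m
Total depth = 5364 m + 10054 m = 15418 m
= 15.418 km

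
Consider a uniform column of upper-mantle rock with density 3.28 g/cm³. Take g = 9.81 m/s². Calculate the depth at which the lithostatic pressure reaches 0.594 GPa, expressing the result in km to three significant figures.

h = P/(ρg) = 0.594 GPa / (3280 kg/m³ × 9.81 m/s²) = 5.940×10^8 Pa / 32177 Pa/m = 18461 m
= 18.461 km

18.5 km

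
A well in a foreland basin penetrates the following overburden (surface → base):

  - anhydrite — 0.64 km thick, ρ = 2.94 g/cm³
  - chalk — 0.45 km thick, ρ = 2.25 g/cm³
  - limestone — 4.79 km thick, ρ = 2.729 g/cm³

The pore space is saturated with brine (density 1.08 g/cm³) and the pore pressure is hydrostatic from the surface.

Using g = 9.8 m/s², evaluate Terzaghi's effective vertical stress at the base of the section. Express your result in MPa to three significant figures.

Overburden (lithostatic) stress σ_v:
anhydrite: 2940 kg/m³ × 9.8 m/s² × 640 m = 1.844×10^7 Pa = 18.44 MPa
chalk: 2250 kg/m³ × 9.8 m/s² × 450 m = 9.922×10^6 Pa = 9.922 MPa
limestone: 2729 kg/m³ × 9.8 m/s² × 4790 m = 1.281×10^8 Pa = 128.1 MPa
Total = 18.44 + 9.922 + 128.1 = 156.47 MPa
Pore pressure P_p = 1080 kg/m³ × 9.8 m/s² × 5880 m = 6.223×10^7 Pa = 62.23 MPa
Effective stress σ' = σ_v − P_p = 156.5 − 62.23 = 94.233 MPa

94.2 MPa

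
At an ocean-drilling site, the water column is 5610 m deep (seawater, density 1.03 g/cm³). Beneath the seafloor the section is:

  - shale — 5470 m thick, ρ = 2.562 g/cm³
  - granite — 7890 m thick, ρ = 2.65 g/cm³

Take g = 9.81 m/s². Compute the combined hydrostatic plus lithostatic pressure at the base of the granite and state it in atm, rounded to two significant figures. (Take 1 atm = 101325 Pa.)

3900 atm

seawater: 1030 kg/m³ × 9.81 m/s² × 5610 m = 5.669×10^7 Pa = 559.4 atm
shale: 2562 kg/m³ × 9.81 m/s² × 5470 m = 1.375×10^8 Pa = 1357 atm
granite: 2650 kg/m³ × 9.81 m/s² × 7890 m = 2.051×10^8 Pa = 2024 atm
Total = 559.4 + 1357 + 2024 = 3940.5 atm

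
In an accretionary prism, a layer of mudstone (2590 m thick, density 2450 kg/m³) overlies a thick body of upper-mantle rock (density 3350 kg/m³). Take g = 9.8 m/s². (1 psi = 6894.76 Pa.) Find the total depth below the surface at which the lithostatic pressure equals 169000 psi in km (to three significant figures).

Pressure at base of upper layers: 2450×9.8×2590 = 6.219×10^7 Pa = 9019 psi
Remaining pressure to be supplied by upper-mantle rock: 1.165×10^9 − 6.219×10^7 = 1.103×10^9 Pa
Additional depth in upper-mantle rock = 1.103×10^9 Pa / (3350 kg/m³ × 9.8 m/s²) = 33598 m
Total depth = 2590 m + 33598 m = 36188 m
= 36.188 km

36.2 km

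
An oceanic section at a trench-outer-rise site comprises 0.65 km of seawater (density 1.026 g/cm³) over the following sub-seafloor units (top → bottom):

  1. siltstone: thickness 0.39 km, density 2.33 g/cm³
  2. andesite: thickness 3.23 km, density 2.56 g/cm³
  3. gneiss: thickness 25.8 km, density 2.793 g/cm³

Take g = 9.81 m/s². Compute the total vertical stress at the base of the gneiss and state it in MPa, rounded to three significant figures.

803 MPa

seawater: 1026 kg/m³ × 9.81 m/s² × 650 m = 6.542×10^6 Pa = 6.542 MPa
siltstone: 2330 kg/m³ × 9.81 m/s² × 390 m = 8.914×10^6 Pa = 8.914 MPa
andesite: 2560 kg/m³ × 9.81 m/s² × 3230 m = 8.112×10^7 Pa = 81.12 MPa
gneiss: 2793 kg/m³ × 9.81 m/s² × 25800 m = 7.069×10^8 Pa = 706.9 MPa
Total = 6.542 + 8.914 + 81.12 + 706.9 = 803.48 MPa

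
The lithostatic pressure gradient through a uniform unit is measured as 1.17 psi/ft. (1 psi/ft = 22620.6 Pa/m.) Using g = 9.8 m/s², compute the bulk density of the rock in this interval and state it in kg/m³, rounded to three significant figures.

ρ = (dP/dz)/g = 1.17 psi/ft / 9.8 m/s² = 26466 Pa/m / 9.8 m/s² = 2700.6 kg/m³

2700 kg/m³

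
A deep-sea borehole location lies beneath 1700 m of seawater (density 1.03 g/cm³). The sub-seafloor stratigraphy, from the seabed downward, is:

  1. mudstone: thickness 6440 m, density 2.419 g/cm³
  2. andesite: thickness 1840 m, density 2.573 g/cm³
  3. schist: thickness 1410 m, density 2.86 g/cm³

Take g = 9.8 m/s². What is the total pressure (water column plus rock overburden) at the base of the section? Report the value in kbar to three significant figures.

2.56 kbar

seawater: 1030 kg/m³ × 9.8 m/s² × 1700 m = 1.716×10^7 Pa = 0.1716 kbar
mudstone: 2419 kg/m³ × 9.8 m/s² × 6440 m = 1.527×10^8 Pa = 1.527 kbar
andesite: 2573 kg/m³ × 9.8 m/s² × 1840 m = 4.640×10^7 Pa = 0.4640 kbar
schist: 2860 kg/m³ × 9.8 m/s² × 1410 m = 3.952×10^7 Pa = 0.3952 kbar
Total = 0.1716 + 1.527 + 0.4640 + 0.3952 = 2.5574 kbar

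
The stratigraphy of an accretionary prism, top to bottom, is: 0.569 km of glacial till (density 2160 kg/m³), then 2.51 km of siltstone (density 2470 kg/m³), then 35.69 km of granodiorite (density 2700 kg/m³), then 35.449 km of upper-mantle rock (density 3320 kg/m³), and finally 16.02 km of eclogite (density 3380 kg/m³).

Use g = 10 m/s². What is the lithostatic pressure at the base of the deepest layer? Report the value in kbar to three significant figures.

glacial till: 2160 kg/m³ × 10 m/s² × 569 m = 1.229×10^7 Pa = 0.1229 kbar
siltstone: 2470 kg/m³ × 10 m/s² × 2510 m = 6.200×10^7 Pa = 0.6200 kbar
granodiorite: 2700 kg/m³ × 10 m/s² × 35690 m = 9.636×10^8 Pa = 9.636 kbar
upper-mantle rock: 3320 kg/m³ × 10 m/s² × 35449 m = 1.177×10^9 Pa = 11.77 kbar
eclogite: 3380 kg/m³ × 10 m/s² × 16020 m = 5.415×10^8 Pa = 5.415 kbar
Total = 0.1229 + 0.6200 + 9.636 + 11.77 + 5.415 = 27.563 kbar

27.6 kbar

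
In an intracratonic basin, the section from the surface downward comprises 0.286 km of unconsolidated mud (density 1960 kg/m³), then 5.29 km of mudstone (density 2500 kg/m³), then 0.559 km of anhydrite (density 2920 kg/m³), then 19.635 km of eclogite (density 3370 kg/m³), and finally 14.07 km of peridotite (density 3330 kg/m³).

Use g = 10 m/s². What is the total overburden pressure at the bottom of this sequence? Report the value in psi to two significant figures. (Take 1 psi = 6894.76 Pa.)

190000 psi

unconsolidated mud: 1960 kg/m³ × 10 m/s² × 286 m = 5.606×10^6 Pa = 813.0 psi
mudstone: 2500 kg/m³ × 10 m/s² × 5290 m = 1.323×10^8 Pa = 19181 psi
anhydrite: 2920 kg/m³ × 10 m/s² × 559 m = 1.632×10^7 Pa = 2367 psi
eclogite: 3370 kg/m³ × 10 m/s² × 19635 m = 6.617×10^8 Pa = 95971 psi
peridotite: 3330 kg/m³ × 10 m/s² × 14070 m = 4.685×10^8 Pa = 67955 psi
Total = 813.0 + 19181 + 2367 + 95971 + 67955 = 1.8629×10^5 psi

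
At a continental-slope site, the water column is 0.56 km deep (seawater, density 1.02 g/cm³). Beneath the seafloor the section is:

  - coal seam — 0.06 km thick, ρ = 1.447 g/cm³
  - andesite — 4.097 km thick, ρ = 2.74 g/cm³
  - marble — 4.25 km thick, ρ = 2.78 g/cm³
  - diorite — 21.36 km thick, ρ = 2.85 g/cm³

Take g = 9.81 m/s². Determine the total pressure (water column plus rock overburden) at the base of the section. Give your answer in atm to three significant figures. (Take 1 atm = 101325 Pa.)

8190 atm

seawater: 1020 kg/m³ × 9.81 m/s² × 560 m = 5.603×10^6 Pa = 55.30 atm
coal seam: 1447 kg/m³ × 9.81 m/s² × 60 m = 8.517×10^5 Pa = 8.406 atm
andesite: 2740 kg/m³ × 9.81 m/s² × 4097 m = 1.101×10^8 Pa = 1087 atm
marble: 2780 kg/m³ × 9.81 m/s² × 4250 m = 1.159×10^8 Pa = 1144 atm
diorite: 2850 kg/m³ × 9.81 m/s² × 21360 m = 5.972×10^8 Pa = 5894 atm
Total = 55.30 + 8.406 + 1087 + 1144 + 5894 = 8188.3 atm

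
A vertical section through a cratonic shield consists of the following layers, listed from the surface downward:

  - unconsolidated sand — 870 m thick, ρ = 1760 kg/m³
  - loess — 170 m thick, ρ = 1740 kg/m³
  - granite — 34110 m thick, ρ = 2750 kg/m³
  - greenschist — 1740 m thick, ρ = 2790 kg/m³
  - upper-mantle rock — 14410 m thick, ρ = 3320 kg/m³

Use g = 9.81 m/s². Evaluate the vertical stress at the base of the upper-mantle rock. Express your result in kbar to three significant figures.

unconsolidated sand: 1760 kg/m³ × 9.81 m/s² × 870 m = 1.502×10^7 Pa = 0.1502 kbar
loess: 1740 kg/m³ × 9.81 m/s² × 170 m = 2.902×10^6 Pa = 0.02902 kbar
granite: 2750 kg/m³ × 9.81 m/s² × 34110 m = 9.202×10^8 Pa = 9.202 kbar
greenschist: 2790 kg/m³ × 9.81 m/s² × 1740 m = 4.762×10^7 Pa = 0.4762 kbar
upper-mantle rock: 3320 kg/m³ × 9.81 m/s² × 14410 m = 4.693×10^8 Pa = 4.693 kbar
Total = 0.1502 + 0.02902 + 9.202 + 0.4762 + 4.693 = 14.551 kbar

14.6 kbar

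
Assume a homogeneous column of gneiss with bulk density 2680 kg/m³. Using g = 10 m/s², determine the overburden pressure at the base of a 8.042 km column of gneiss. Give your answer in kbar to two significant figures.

2.2 kbar

gneiss: 2680 kg/m³ × 10 m/s² × 8042 m = 2.155×10^8 Pa = 2.155 kbar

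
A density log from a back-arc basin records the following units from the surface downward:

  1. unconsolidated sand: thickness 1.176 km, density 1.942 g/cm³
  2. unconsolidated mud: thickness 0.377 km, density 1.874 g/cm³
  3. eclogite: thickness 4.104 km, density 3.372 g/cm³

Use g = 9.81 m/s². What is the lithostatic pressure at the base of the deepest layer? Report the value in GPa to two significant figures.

0.17 GPa

unconsolidated sand: 1942 kg/m³ × 9.81 m/s² × 1176 m = 2.240×10^7 Pa = 0.02240 GPa
unconsolidated mud: 1874 kg/m³ × 9.81 m/s² × 377 m = 6.931×10^6 Pa = 6.931×10^-3 GPa
eclogite: 3372 kg/m³ × 9.81 m/s² × 4104 m = 1.358×10^8 Pa = 0.1358 GPa
Total = 0.02240 + 6.931×10^-3 + 0.1358 = 0.16509 GPa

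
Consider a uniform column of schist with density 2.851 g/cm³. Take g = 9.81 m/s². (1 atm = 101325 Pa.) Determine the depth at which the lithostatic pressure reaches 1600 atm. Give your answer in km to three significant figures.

h = P/(ρg) = 1600 atm / (2851 kg/m³ × 9.81 m/s²) = 1.621×10^8 Pa / 27968 Pa/m = 5796.6 m
= 5.7966 km

5.80 km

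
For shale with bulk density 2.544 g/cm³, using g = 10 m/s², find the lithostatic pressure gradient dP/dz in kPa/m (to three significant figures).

25.4 kPa/m

dP/dz = ρg = 2544 kg/m³ × 10 m/s² = 25440 Pa/m
= 25440 Pa/m × (1 kPa/m / 1000.0 Pa/m) = 25.440 kPa/m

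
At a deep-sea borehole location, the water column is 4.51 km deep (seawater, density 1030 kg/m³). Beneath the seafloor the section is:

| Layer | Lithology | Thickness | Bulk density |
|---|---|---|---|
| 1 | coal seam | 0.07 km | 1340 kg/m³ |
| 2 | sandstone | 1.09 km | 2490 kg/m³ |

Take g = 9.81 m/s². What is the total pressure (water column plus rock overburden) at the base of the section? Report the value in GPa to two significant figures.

seawater: 1030 kg/m³ × 9.81 m/s² × 4510 m = 4.557×10^7 Pa = 0.04557 GPa
coal seam: 1340 kg/m³ × 9.81 m/s² × 70 m = 9.202×10^5 Pa = 9.202×10^-4 GPa
sandstone: 2490 kg/m³ × 9.81 m/s² × 1090 m = 2.663×10^7 Pa = 0.02663 GPa
Total = 0.04557 + 9.202×10^-4 + 0.02663 = 0.073116 GPa

0.073 GPa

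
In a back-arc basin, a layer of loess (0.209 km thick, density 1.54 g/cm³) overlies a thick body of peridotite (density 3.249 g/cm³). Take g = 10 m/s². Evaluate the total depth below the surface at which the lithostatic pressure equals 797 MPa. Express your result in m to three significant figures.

Pressure at base of upper layers: 1540×10×209 = 3.219×10^6 Pa = 3.219 MPa
Remaining pressure to be supplied by peridotite: 7.970×10^8 − 3.219×10^6 = 7.938×10^8 Pa
Additional depth in peridotite = 7.938×10^8 Pa / (3249 kg/m³ × 10 m/s²) = 24432 m
Total depth = 209 m + 24432 m = 24641 m

24600 m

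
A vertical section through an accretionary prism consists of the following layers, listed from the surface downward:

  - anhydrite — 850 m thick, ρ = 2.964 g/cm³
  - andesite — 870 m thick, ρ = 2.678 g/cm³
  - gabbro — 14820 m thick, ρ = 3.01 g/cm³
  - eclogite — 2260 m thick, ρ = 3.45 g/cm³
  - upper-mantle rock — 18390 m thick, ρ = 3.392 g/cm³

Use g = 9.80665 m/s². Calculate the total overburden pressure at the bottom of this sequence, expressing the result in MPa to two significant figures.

1200 MPa

anhydrite: 2964 kg/m³ × 9.80665 m/s² × 850 m = 2.471×10^7 Pa = 24.71 MPa
andesite: 2678 kg/m³ × 9.80665 m/s² × 870 m = 2.285×10^7 Pa = 22.85 MPa
gabbro: 3010 kg/m³ × 9.80665 m/s² × 14820 m = 4.375×10^8 Pa = 437.5 MPa
eclogite: 3450 kg/m³ × 9.80665 m/s² × 2260 m = 7.646×10^7 Pa = 76.46 MPa
upper-mantle rock: 3392 kg/m³ × 9.80665 m/s² × 18390 m = 6.117×10^8 Pa = 611.7 MPa
Total = 24.71 + 22.85 + 437.5 + 76.46 + 611.7 = 1173.2 MPa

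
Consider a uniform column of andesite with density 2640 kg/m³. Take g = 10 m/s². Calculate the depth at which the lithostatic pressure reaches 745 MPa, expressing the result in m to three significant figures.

28200 m

h = P/(ρg) = 745 MPa / (2640 kg/m³ × 10 m/s²) = 7.450×10^8 Pa / 26400 Pa/m = 28220 m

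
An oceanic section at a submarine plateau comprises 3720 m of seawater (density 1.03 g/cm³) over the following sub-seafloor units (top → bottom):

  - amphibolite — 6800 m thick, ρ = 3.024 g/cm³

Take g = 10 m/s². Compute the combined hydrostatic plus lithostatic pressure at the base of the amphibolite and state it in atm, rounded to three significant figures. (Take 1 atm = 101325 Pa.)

seawater: 1030 kg/m³ × 10 m/s² × 3720 m = 3.832×10^7 Pa = 378.1 atm
amphibolite: 3024 kg/m³ × 10 m/s² × 6800 m = 2.056×10^8 Pa = 2029 atm
Total = 378.1 + 2029 = 2407.6 atm

2410 atm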